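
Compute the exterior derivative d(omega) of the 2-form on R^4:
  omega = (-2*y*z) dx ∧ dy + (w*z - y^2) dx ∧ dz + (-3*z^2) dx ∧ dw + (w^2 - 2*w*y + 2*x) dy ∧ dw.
d(omega) = (7*z) dx ∧ dz ∧ dw + (2) dx ∧ dy ∧ dw

For a 2-form omega = sum_{i<j} g_{ij} dx_i ∧ dx_j, the exterior derivative is
  d(omega) = sum_{i<j} d(g_{ij}) ∧ dx_i ∧ dx_j = sum_{i<j, k} (∂g_{ij}/∂x_k) dx_k ∧ dx_i ∧ dx_j.
Expand each term, using dx_k ∧ dx_i ∧ dx_j = sgn(permutation) dx_{(a)} ∧ dx_{(b)} ∧ dx_{(c)} with (a < b < c) sorted:
  d(-2*y*z) includes (∂/∂z)(-2*y*z) dz = (-2*y) dz, which multiplied by dx ∧ dy gives (-2*y) dx ∧ dy ∧ dz
  d(w*z - y^2) includes (∂/∂y)(w*z - y^2) dy = (-2*y) dy, which multiplied by dx ∧ dz gives (2*y) dx ∧ dy ∧ dz
  d(w*z - y^2) includes (∂/∂w)(w*z - y^2) dw = (z) dw, which multiplied by dx ∧ dz gives (z) dx ∧ dz ∧ dw
  d(-3*z^2) includes (∂/∂z)(-3*z^2) dz = (-6*z) dz, which multiplied by dx ∧ dw gives (6*z) dx ∧ dz ∧ dw
  d(w^2 - 2*w*y + 2*x) includes (∂/∂x)(w^2 - 2*w*y + 2*x) dx = (2) dx, which multiplied by dy ∧ dw gives (2) dx ∧ dy ∧ dw
Collecting like 3-forms: d(omega) = (7*z) dx ∧ dz ∧ dw + (2) dx ∧ dy ∧ dw.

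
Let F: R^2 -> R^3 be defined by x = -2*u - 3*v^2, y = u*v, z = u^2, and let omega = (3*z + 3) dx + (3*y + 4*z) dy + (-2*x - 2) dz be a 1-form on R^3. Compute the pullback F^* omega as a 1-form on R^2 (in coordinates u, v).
F^* omega = (4*u^2*v + 2*u^2 + 15*u*v^2 - 4*u - 6) du + (4*u^3 - 15*u^2*v - 18*v) dv

Using F^*(f dg) = (f ∘ F) d(g ∘ F), substitute each coordinate x_i by F_i(u, v) in f_i, and replace dx_i by d F_i = (∂F_i/∂u) du + (∂F_i/∂v) dv.
  For the x component: f_1(F) = 3*u^2 + 3; d F_1 = (-2) du + (-6*v) dv
  For the y component: f_2(F) = u*(4*u + 3*v); d F_2 = (v) du + (u) dv
  For the z component: f_3(F) = 4*u + 6*v^2 - 2; d F_3 = (2*u) du + (0) dv
Combining and collecting du, dv coefficients:
  coeff of du: 4*u^2*v + 2*u^2 + 15*u*v^2 - 4*u - 6
  coeff of dv: 4*u^3 - 15*u^2*v - 18*v
F^* omega = (4*u^2*v + 2*u^2 + 15*u*v^2 - 4*u - 6) du + (4*u^3 - 15*u^2*v - 18*v) dv.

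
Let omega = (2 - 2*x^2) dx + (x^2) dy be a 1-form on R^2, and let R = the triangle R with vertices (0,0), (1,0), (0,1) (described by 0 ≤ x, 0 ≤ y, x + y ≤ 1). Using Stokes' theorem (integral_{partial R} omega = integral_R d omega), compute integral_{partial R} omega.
integral_(partial R) omega = 1/3

Stokes: integral_partial_R omega = integral_R d omega with d omega = (∂Q/∂x - ∂P/∂y) dx ∧ dy.
  ∂Q/∂x = 2*x
  ∂P/∂y = 0
  integrand = ∂Q/∂x - ∂P/∂y = 2*x.
Integrating over R: integral_0^1 integral_0^{1-x} (2*x) dy dx = 1/3.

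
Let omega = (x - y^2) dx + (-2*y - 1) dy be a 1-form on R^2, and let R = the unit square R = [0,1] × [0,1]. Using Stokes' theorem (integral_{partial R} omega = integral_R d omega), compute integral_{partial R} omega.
integral_(partial R) omega = 1

Stokes: integral_partial_R omega = integral_R d omega with d omega = (∂Q/∂x - ∂P/∂y) dx ∧ dy.
  ∂Q/∂x = 0
  ∂P/∂y = -2*y
  integrand = ∂Q/∂x - ∂P/∂y = 2*y.
Integrating over R: integral_0^1 integral_0^1 (2*y) dx dy = 1.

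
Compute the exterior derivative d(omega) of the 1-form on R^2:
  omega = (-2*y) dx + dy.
d(omega) = (2) dx ∧ dy

For a 1-form omega = sum_i f_i dx_i, the exterior derivative is
  d(omega) = sum_{i < j} (∂f_j/∂x_i - ∂f_i/∂x_j) dx_i ∧ dx_j.
  coefficient of dx ∧ dy: ∂f_2/∂x - ∂f_1/∂y = ∂(1)/∂x - ∂(-2*y)/∂y = 2
Assembling: d(omega) = (2) dx ∧ dy.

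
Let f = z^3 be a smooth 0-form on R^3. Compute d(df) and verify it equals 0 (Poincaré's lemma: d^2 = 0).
d(df) = 0

Step 1: df = sum_i (∂f/∂x_i) dx_i = (0) dx + (0) dy + (3*z^2) dz.
Step 2: Apply d again. Using the 1-form formula, the coefficient of dx ∧ dy in d(df) is ∂^2 f/∂x ∂y - ∂^2 f/∂y ∂x = (0) - (0) = 0 (equality of mixed partials for smooth f).
Similarly for dx ∧ dz and dy ∧ dz — all coefficients vanish. So d(df) = 0.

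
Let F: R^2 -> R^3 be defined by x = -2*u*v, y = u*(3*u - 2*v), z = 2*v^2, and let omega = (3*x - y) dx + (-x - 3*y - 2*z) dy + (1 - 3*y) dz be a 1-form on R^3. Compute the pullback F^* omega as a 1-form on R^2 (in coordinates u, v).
F^* omega = (-54*u^3 + 72*u^2*v - 32*u*v^2 + 8*v^3) du + (24*u^3 - 44*u^2*v + 32*u*v^2 + 4*v) dv

Using F^*(f dg) = (f ∘ F) d(g ∘ F), substitute each coordinate x_i by F_i(u, v) in f_i, and replace dx_i by d F_i = (∂F_i/∂u) du + (∂F_i/∂v) dv.
  For the x component: f_1(F) = u*(-3*u - 4*v); d F_1 = (-2*v) du + (-2*u) dv
  For the y component: f_2(F) = -9*u^2 + 8*u*v - 4*v^2; d F_2 = (6*u - 2*v) du + (-2*u) dv
  For the z component: f_3(F) = -9*u^2 + 6*u*v + 1; d F_3 = (0) du + (4*v) dv
Combining and collecting du, dv coefficients:
  coeff of du: -54*u^3 + 72*u^2*v - 32*u*v^2 + 8*v^3
  coeff of dv: 24*u^3 - 44*u^2*v + 32*u*v^2 + 4*v
F^* omega = (-54*u^3 + 72*u^2*v - 32*u*v^2 + 8*v^3) du + (24*u^3 - 44*u^2*v + 32*u*v^2 + 4*v) dv.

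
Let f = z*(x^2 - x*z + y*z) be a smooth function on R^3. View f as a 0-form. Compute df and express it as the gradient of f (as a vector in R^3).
df = (z*(2*x - z)) dx + (z^2) dy + (x^2 - 2*x*z + 2*y*z) dz; grad f = (z*(2*x - z), z^2, x^2 - 2*x*z + 2*y*z)

For a 0-form f, d f = (∂f/∂x) dx + (∂f/∂y) dy + (∂f/∂z) dz. The components of the vector representation are exactly the entries of grad f in Cartesian coordinates:
  ∂f/∂x = z*(2*x - z)
  ∂f/∂y = z^2
  ∂f/∂z = x^2 - 2*x*z + 2*y*z.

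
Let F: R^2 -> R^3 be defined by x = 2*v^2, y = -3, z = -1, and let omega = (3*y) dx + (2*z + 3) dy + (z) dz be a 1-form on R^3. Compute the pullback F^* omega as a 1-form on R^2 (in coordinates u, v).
F^* omega = (-36*v) dv

Using F^*(f dg) = (f ∘ F) d(g ∘ F), substitute each coordinate x_i by F_i(u, v) in f_i, and replace dx_i by d F_i = (∂F_i/∂u) du + (∂F_i/∂v) dv.
  For the x component: f_1(F) = -9; d F_1 = (0) du + (4*v) dv
  For the y component: f_2(F) = 1; d F_2 = (0) du + (0) dv
  For the z component: f_3(F) = -1; d F_3 = (0) du + (0) dv
Combining and collecting du, dv coefficients:
  coeff of du: 0
  coeff of dv: -36*v
F^* omega = (-36*v) dv.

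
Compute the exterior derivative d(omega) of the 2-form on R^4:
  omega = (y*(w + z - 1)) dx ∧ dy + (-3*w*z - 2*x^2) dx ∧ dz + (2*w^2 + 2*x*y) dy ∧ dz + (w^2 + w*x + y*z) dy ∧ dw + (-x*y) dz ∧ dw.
d(omega) = (3*y) dx ∧ dy ∧ dz + (w + y) dx ∧ dy ∧ dw + (-y - 3*z) dx ∧ dz ∧ dw + (4*w - x - y) dy ∧ dz ∧ dw

For a 2-form omega = sum_{i<j} g_{ij} dx_i ∧ dx_j, the exterior derivative is
  d(omega) = sum_{i<j} d(g_{ij}) ∧ dx_i ∧ dx_j = sum_{i<j, k} (∂g_{ij}/∂x_k) dx_k ∧ dx_i ∧ dx_j.
Expand each term, using dx_k ∧ dx_i ∧ dx_j = sgn(permutation) dx_{(a)} ∧ dx_{(b)} ∧ dx_{(c)} with (a < b < c) sorted:
  d(y*(w + z - 1)) includes (∂/∂z)(y*(w + z - 1)) dz = (y) dz, which multiplied by dx ∧ dy gives (y) dx ∧ dy ∧ dz
  d(y*(w + z - 1)) includes (∂/∂w)(y*(w + z - 1)) dw = (y) dw, which multiplied by dx ∧ dy gives (y) dx ∧ dy ∧ dw
  d(-3*w*z - 2*x^2) includes (∂/∂w)(-3*w*z - 2*x^2) dw = (-3*z) dw, which multiplied by dx ∧ dz gives (-3*z) dx ∧ dz ∧ dw
  d(2*w^2 + 2*x*y) includes (∂/∂x)(2*w^2 + 2*x*y) dx = (2*y) dx, which multiplied by dy ∧ dz gives (2*y) dx ∧ dy ∧ dz
  d(2*w^2 + 2*x*y) includes (∂/∂w)(2*w^2 + 2*x*y) dw = (4*w) dw, which multiplied by dy ∧ dz gives (4*w) dy ∧ dz ∧ dw
  d(w^2 + w*x + y*z) includes (∂/∂x)(w^2 + w*x + y*z) dx = (w) dx, which multiplied by dy ∧ dw gives (w) dx ∧ dy ∧ dw
  d(w^2 + w*x + y*z) includes (∂/∂z)(w^2 + w*x + y*z) dz = (y) dz, which multiplied by dy ∧ dw gives (-y) dy ∧ dz ∧ dw
  d(-x*y) includes (∂/∂x)(-x*y) dx = (-y) dx, which multiplied by dz ∧ dw gives (-y) dx ∧ dz ∧ dw
  d(-x*y) includes (∂/∂y)(-x*y) dy = (-x) dy, which multiplied by dz ∧ dw gives (-x) dy ∧ dz ∧ dw
Collecting like 3-forms: d(omega) = (3*y) dx ∧ dy ∧ dz + (w + y) dx ∧ dy ∧ dw + (-y - 3*z) dx ∧ dz ∧ dw + (4*w - x - y) dy ∧ dz ∧ dw.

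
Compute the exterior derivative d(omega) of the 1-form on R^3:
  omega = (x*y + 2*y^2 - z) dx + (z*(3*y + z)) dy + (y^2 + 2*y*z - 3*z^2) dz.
d(omega) = (-x - 4*y) dx ∧ dy + (1) dx ∧ dz + (-y) dy ∧ dz

For a 1-form omega = sum_i f_i dx_i, the exterior derivative is
  d(omega) = sum_{i < j} (∂f_j/∂x_i - ∂f_i/∂x_j) dx_i ∧ dx_j.
  coefficient of dx ∧ dy: ∂f_2/∂x - ∂f_1/∂y = ∂(z*(3*y + z))/∂x - ∂(x*y + 2*y^2 - z)/∂y = -x - 4*y
  coefficient of dx ∧ dz: ∂f_3/∂x - ∂f_1/∂z = ∂(y^2 + 2*y*z - 3*z^2)/∂x - ∂(x*y + 2*y^2 - z)/∂z = 1
  coefficient of dy ∧ dz: ∂f_3/∂y - ∂f_2/∂z = ∂(y^2 + 2*y*z - 3*z^2)/∂y - ∂(z*(3*y + z))/∂z = -y
Assembling: d(omega) = (-x - 4*y) dx ∧ dy + (1) dx ∧ dz + (-y) dy ∧ dz.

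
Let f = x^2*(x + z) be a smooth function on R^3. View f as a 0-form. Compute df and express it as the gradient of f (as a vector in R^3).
df = (x*(3*x + 2*z)) dx + (0) dy + (x^2) dz; grad f = (x*(3*x + 2*z), 0, x^2)

For a 0-form f, d f = (∂f/∂x) dx + (∂f/∂y) dy + (∂f/∂z) dz. The components of the vector representation are exactly the entries of grad f in Cartesian coordinates:
  ∂f/∂x = x*(3*x + 2*z)
  ∂f/∂y = 0
  ∂f/∂z = x^2.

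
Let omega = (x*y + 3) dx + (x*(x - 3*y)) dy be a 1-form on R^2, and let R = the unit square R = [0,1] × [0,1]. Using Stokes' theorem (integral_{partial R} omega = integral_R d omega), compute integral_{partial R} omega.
integral_(partial R) omega = -1

Stokes: integral_partial_R omega = integral_R d omega with d omega = (∂Q/∂x - ∂P/∂y) dx ∧ dy.
  ∂Q/∂x = 2*x - 3*y
  ∂P/∂y = x
  integrand = ∂Q/∂x - ∂P/∂y = x - 3*y.
Integrating over R: integral_0^1 integral_0^1 (x - 3*y) dx dy = -1.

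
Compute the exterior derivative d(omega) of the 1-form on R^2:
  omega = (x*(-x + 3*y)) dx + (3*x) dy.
d(omega) = (3 - 3*x) dx ∧ dy

For a 1-form omega = sum_i f_i dx_i, the exterior derivative is
  d(omega) = sum_{i < j} (∂f_j/∂x_i - ∂f_i/∂x_j) dx_i ∧ dx_j.
  coefficient of dx ∧ dy: ∂f_2/∂x - ∂f_1/∂y = ∂(3*x)/∂x - ∂(x*(-x + 3*y))/∂y = 3 - 3*x
Assembling: d(omega) = (3 - 3*x) dx ∧ dy.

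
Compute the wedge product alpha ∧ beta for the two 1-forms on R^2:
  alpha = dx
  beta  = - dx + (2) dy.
alpha ∧ beta = (2) dx ∧ dy

Distribute the wedge, using dx_i ∧ dx_j = -dx_j ∧ dx_i and dx_i ∧ dx_i = 0. For each pair (i, j) with i < j, the coefficient of dx_i ∧ dx_j in alpha ∧ beta is (alpha_i * beta_j - alpha_j * beta_i). Collecting: alpha ∧ beta = (2) dx ∧ dy.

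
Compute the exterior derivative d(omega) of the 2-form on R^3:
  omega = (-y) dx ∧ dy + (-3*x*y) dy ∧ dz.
d(omega) = (-3*y) dx ∧ dy ∧ dz

For a 2-form omega = sum_{i<j} g_{ij} dx_i ∧ dx_j, the exterior derivative is
  d(omega) = sum_{i<j} d(g_{ij}) ∧ dx_i ∧ dx_j = sum_{i<j, k} (∂g_{ij}/∂x_k) dx_k ∧ dx_i ∧ dx_j.
Expand each term, using dx_k ∧ dx_i ∧ dx_j = sgn(permutation) dx_{(a)} ∧ dx_{(b)} ∧ dx_{(c)} with (a < b < c) sorted:
  d(-3*x*y) includes (∂/∂x)(-3*x*y) dx = (-3*y) dx, which multiplied by dy ∧ dz gives (-3*y) dx ∧ dy ∧ dz
Collecting like 3-forms: d(omega) = (-3*y) dx ∧ dy ∧ dz.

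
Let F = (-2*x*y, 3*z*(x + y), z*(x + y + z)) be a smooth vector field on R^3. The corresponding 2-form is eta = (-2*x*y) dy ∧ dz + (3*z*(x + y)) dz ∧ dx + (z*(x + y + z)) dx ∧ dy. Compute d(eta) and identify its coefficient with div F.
d(eta) = (x - y + 5*z) dx ∧ dy ∧ dz; div F = x - y + 5*z

For a 2-form in R^3 of the form above, applying d gives a 3-form with coefficient ∂P/∂x + ∂Q/∂y + ∂R/∂z:
  ∂P/∂x = -2*y
  ∂Q/∂y = 3*z
  ∂R/∂z = x + y + 2*z
Sum = x - y + 5*z, which is exactly div F.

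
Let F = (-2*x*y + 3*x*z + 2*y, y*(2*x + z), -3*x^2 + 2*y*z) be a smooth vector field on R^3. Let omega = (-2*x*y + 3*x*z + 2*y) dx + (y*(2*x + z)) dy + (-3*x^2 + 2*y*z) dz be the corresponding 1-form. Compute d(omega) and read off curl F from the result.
d(omega) = (-y + 2*z) dy ∧ dz + (9*x) dz ∧ dx + (2*x + 2*y - 2) dx ∧ dy; curl F = (-y + 2*z, 9*x, 2*x + 2*y - 2)

d omega = sum_{i<j} (∂f_j/∂x_i - ∂f_i/∂x_j) dx_i ∧ dx_j. Under the identification (dy ∧ dz, dz ∧ dx, dx ∧ dy) ↔ (e_x, e_y, e_z), the coefficients are exactly the components of curl F. Compute:
  ∂R/∂y - ∂Q/∂z = (2*z) - (y) = -y + 2*z
  ∂P/∂z - ∂R/∂x = (3*x) - (-6*x) = 9*x
  ∂Q/∂x - ∂P/∂y = (2*y) - (2 - 2*x) = 2*x + 2*y - 2.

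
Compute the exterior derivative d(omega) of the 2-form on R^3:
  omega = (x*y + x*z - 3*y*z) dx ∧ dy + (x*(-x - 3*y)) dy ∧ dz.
d(omega) = (-x - 6*y) dx ∧ dy ∧ dz

For a 2-form omega = sum_{i<j} g_{ij} dx_i ∧ dx_j, the exterior derivative is
  d(omega) = sum_{i<j} d(g_{ij}) ∧ dx_i ∧ dx_j = sum_{i<j, k} (∂g_{ij}/∂x_k) dx_k ∧ dx_i ∧ dx_j.
Expand each term, using dx_k ∧ dx_i ∧ dx_j = sgn(permutation) dx_{(a)} ∧ dx_{(b)} ∧ dx_{(c)} with (a < b < c) sorted:
  d(x*y + x*z - 3*y*z) includes (∂/∂z)(x*y + x*z - 3*y*z) dz = (x - 3*y) dz, which multiplied by dx ∧ dy gives (x - 3*y) dx ∧ dy ∧ dz
  d(x*(-x - 3*y)) includes (∂/∂x)(x*(-x - 3*y)) dx = (-2*x - 3*y) dx, which multiplied by dy ∧ dz gives (-2*x - 3*y) dx ∧ dy ∧ dz
Collecting like 3-forms: d(omega) = (-x - 6*y) dx ∧ dy ∧ dz.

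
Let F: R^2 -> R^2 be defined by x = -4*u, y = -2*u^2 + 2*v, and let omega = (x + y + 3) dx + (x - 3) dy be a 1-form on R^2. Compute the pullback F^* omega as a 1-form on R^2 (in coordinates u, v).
F^* omega = (24*u^2 + 28*u - 8*v - 12) du + (-8*u - 6) dv

Using F^*(f dg) = (f ∘ F) d(g ∘ F), substitute each coordinate x_i by F_i(u, v) in f_i, and replace dx_i by d F_i = (∂F_i/∂u) du + (∂F_i/∂v) dv.
  For the x component: f_1(F) = -2*u^2 - 4*u + 2*v + 3; d F_1 = (-4) du + (0) dv
  For the y component: f_2(F) = -4*u - 3; d F_2 = (-4*u) du + (2) dv
Combining and collecting du, dv coefficients:
  coeff of du: 24*u^2 + 28*u - 8*v - 12
  coeff of dv: -8*u - 6
F^* omega = (24*u^2 + 28*u - 8*v - 12) du + (-8*u - 6) dv.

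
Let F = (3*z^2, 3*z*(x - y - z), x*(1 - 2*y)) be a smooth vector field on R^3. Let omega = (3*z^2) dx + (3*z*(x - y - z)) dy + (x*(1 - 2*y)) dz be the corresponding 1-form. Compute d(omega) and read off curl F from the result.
d(omega) = (-5*x + 3*y + 6*z) dy ∧ dz + (2*y + 6*z - 1) dz ∧ dx + (3*z) dx ∧ dy; curl F = (-5*x + 3*y + 6*z, 2*y + 6*z - 1, 3*z)

d omega = sum_{i<j} (∂f_j/∂x_i - ∂f_i/∂x_j) dx_i ∧ dx_j. Under the identification (dy ∧ dz, dz ∧ dx, dx ∧ dy) ↔ (e_x, e_y, e_z), the coefficients are exactly the components of curl F. Compute:
  ∂R/∂y - ∂Q/∂z = (-2*x) - (3*x - 3*y - 6*z) = -5*x + 3*y + 6*z
  ∂P/∂z - ∂R/∂x = (6*z) - (1 - 2*y) = 2*y + 6*z - 1
  ∂Q/∂x - ∂P/∂y = (3*z) - (0) = 3*z.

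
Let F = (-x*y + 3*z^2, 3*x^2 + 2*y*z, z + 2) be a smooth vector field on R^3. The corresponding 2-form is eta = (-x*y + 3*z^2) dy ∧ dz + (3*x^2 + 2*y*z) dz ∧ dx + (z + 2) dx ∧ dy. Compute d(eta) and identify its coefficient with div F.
d(eta) = (-y + 2*z + 1) dx ∧ dy ∧ dz; div F = -y + 2*z + 1

For a 2-form in R^3 of the form above, applying d gives a 3-form with coefficient ∂P/∂x + ∂Q/∂y + ∂R/∂z:
  ∂P/∂x = -y
  ∂Q/∂y = 2*z
  ∂R/∂z = 1
Sum = -y + 2*z + 1, which is exactly div F.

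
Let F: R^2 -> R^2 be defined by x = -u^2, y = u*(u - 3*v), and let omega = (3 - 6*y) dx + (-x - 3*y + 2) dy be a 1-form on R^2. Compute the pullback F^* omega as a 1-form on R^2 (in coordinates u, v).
F^* omega = (8*u^3 - 12*u^2*v - 27*u*v^2 - 2*u - 6*v) du + (3*u*(2*u^2 - 9*u*v - 2)) dv

Using F^*(f dg) = (f ∘ F) d(g ∘ F), substitute each coordinate x_i by F_i(u, v) in f_i, and replace dx_i by d F_i = (∂F_i/∂u) du + (∂F_i/∂v) dv.
  For the x component: f_1(F) = -6*u^2 + 18*u*v + 3; d F_1 = (-2*u) du + (0) dv
  For the y component: f_2(F) = -2*u^2 + 9*u*v + 2; d F_2 = (2*u - 3*v) du + (-3*u) dv
Combining and collecting du, dv coefficients:
  coeff of du: 8*u^3 - 12*u^2*v - 27*u*v^2 - 2*u - 6*v
  coeff of dv: 3*u*(2*u^2 - 9*u*v - 2)
F^* omega = (8*u^3 - 12*u^2*v - 27*u*v^2 - 2*u - 6*v) du + (3*u*(2*u^2 - 9*u*v - 2)) dv.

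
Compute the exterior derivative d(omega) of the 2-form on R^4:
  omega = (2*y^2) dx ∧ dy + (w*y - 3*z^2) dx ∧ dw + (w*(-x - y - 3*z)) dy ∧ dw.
d(omega) = (-2*w) dx ∧ dy ∧ dw + (6*z) dx ∧ dz ∧ dw + (3*w) dy ∧ dz ∧ dw

For a 2-form omega = sum_{i<j} g_{ij} dx_i ∧ dx_j, the exterior derivative is
  d(omega) = sum_{i<j} d(g_{ij}) ∧ dx_i ∧ dx_j = sum_{i<j, k} (∂g_{ij}/∂x_k) dx_k ∧ dx_i ∧ dx_j.
Expand each term, using dx_k ∧ dx_i ∧ dx_j = sgn(permutation) dx_{(a)} ∧ dx_{(b)} ∧ dx_{(c)} with (a < b < c) sorted:
  d(w*y - 3*z^2) includes (∂/∂y)(w*y - 3*z^2) dy = (w) dy, which multiplied by dx ∧ dw gives (-w) dx ∧ dy ∧ dw
  d(w*y - 3*z^2) includes (∂/∂z)(w*y - 3*z^2) dz = (-6*z) dz, which multiplied by dx ∧ dw gives (6*z) dx ∧ dz ∧ dw
  d(w*(-x - y - 3*z)) includes (∂/∂x)(w*(-x - y - 3*z)) dx = (-w) dx, which multiplied by dy ∧ dw gives (-w) dx ∧ dy ∧ dw
  d(w*(-x - y - 3*z)) includes (∂/∂z)(w*(-x - y - 3*z)) dz = (-3*w) dz, which multiplied by dy ∧ dw gives (3*w) dy ∧ dz ∧ dw
Collecting like 3-forms: d(omega) = (-2*w) dx ∧ dy ∧ dw + (6*z) dx ∧ dz ∧ dw + (3*w) dy ∧ dz ∧ dw.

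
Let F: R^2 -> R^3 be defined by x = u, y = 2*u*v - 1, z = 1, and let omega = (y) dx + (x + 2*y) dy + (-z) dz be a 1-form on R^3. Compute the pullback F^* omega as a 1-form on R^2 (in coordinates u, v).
F^* omega = (8*u*v^2 + 4*u*v - 4*v - 1) du + (2*u*(4*u*v + u - 2)) dv

Using F^*(f dg) = (f ∘ F) d(g ∘ F), substitute each coordinate x_i by F_i(u, v) in f_i, and replace dx_i by d F_i = (∂F_i/∂u) du + (∂F_i/∂v) dv.
  For the x component: f_1(F) = 2*u*v - 1; d F_1 = (1) du + (0) dv
  For the y component: f_2(F) = 4*u*v + u - 2; d F_2 = (2*v) du + (2*u) dv
  For the z component: f_3(F) = -1; d F_3 = (0) du + (0) dv
Combining and collecting du, dv coefficients:
  coeff of du: 8*u*v^2 + 4*u*v - 4*v - 1
  coeff of dv: 2*u*(4*u*v + u - 2)
F^* omega = (8*u*v^2 + 4*u*v - 4*v - 1) du + (2*u*(4*u*v + u - 2)) dv.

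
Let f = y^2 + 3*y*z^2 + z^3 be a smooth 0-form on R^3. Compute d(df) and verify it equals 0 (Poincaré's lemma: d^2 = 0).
d(df) = 0

Step 1: df = sum_i (∂f/∂x_i) dx_i = (0) dx + (2*y + 3*z^2) dy + (3*z*(2*y + z)) dz.
Step 2: Apply d again. Using the 1-form formula, the coefficient of dx ∧ dy in d(df) is ∂^2 f/∂x ∂y - ∂^2 f/∂y ∂x = (0) - (0) = 0 (equality of mixed partials for smooth f).
Similarly for dx ∧ dz and dy ∧ dz — all coefficients vanish. So d(df) = 0.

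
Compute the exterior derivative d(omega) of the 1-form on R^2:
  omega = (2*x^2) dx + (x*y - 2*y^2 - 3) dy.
d(omega) = (y) dx ∧ dy

For a 1-form omega = sum_i f_i dx_i, the exterior derivative is
  d(omega) = sum_{i < j} (∂f_j/∂x_i - ∂f_i/∂x_j) dx_i ∧ dx_j.
  coefficient of dx ∧ dy: ∂f_2/∂x - ∂f_1/∂y = ∂(x*y - 2*y^2 - 3)/∂x - ∂(2*x^2)/∂y = y
Assembling: d(omega) = (y) dx ∧ dy.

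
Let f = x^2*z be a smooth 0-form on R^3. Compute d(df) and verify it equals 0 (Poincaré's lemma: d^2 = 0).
d(df) = 0

Step 1: df = sum_i (∂f/∂x_i) dx_i = (2*x*z) dx + (0) dy + (x^2) dz.
Step 2: Apply d again. Using the 1-form formula, the coefficient of dx ∧ dy in d(df) is ∂^2 f/∂x ∂y - ∂^2 f/∂y ∂x = (0) - (0) = 0 (equality of mixed partials for smooth f).
Similarly for dx ∧ dz and dy ∧ dz — all coefficients vanish. So d(df) = 0.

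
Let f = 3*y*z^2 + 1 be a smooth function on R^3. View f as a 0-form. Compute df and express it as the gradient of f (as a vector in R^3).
df = (0) dx + (3*z^2) dy + (6*y*z) dz; grad f = (0, 3*z^2, 6*y*z)

For a 0-form f, d f = (∂f/∂x) dx + (∂f/∂y) dy + (∂f/∂z) dz. The components of the vector representation are exactly the entries of grad f in Cartesian coordinates:
  ∂f/∂x = 0
  ∂f/∂y = 3*z^2
  ∂f/∂z = 6*y*z.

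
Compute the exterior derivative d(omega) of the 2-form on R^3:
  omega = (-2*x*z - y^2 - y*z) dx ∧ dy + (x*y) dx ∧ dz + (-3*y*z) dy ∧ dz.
d(omega) = (-3*x - y) dx ∧ dy ∧ dz

For a 2-form omega = sum_{i<j} g_{ij} dx_i ∧ dx_j, the exterior derivative is
  d(omega) = sum_{i<j} d(g_{ij}) ∧ dx_i ∧ dx_j = sum_{i<j, k} (∂g_{ij}/∂x_k) dx_k ∧ dx_i ∧ dx_j.
Expand each term, using dx_k ∧ dx_i ∧ dx_j = sgn(permutation) dx_{(a)} ∧ dx_{(b)} ∧ dx_{(c)} with (a < b < c) sorted:
  d(-2*x*z - y^2 - y*z) includes (∂/∂z)(-2*x*z - y^2 - y*z) dz = (-2*x - y) dz, which multiplied by dx ∧ dy gives (-2*x - y) dx ∧ dy ∧ dz
  d(x*y) includes (∂/∂y)(x*y) dy = (x) dy, which multiplied by dx ∧ dz gives (-x) dx ∧ dy ∧ dz
Collecting like 3-forms: d(omega) = (-3*x - y) dx ∧ dy ∧ dz.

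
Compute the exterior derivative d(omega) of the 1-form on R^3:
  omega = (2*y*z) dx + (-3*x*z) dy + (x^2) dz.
d(omega) = (-5*z) dx ∧ dy + (2*x - 2*y) dx ∧ dz + (3*x) dy ∧ dz

For a 1-form omega = sum_i f_i dx_i, the exterior derivative is
  d(omega) = sum_{i < j} (∂f_j/∂x_i - ∂f_i/∂x_j) dx_i ∧ dx_j.
  coefficient of dx ∧ dy: ∂f_2/∂x - ∂f_1/∂y = ∂(-3*x*z)/∂x - ∂(2*y*z)/∂y = -5*z
  coefficient of dx ∧ dz: ∂f_3/∂x - ∂f_1/∂z = ∂(x^2)/∂x - ∂(2*y*z)/∂z = 2*x - 2*y
  coefficient of dy ∧ dz: ∂f_3/∂y - ∂f_2/∂z = ∂(x^2)/∂y - ∂(-3*x*z)/∂z = 3*x
Assembling: d(omega) = (-5*z) dx ∧ dy + (2*x - 2*y) dx ∧ dz + (3*x) dy ∧ dz.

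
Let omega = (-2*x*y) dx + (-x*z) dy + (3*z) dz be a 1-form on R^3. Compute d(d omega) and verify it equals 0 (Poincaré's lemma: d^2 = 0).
d(d omega) = 0

Step 1: d omega = sum_{i<j} (∂f_j/∂x_i - ∂f_i/∂x_j) dx_i ∧ dx_j:
  coeff of dx ∧ dy: 2*x - z
  coeff of dx ∧ dz: 0
  coeff of dy ∧ dz: x
Step 2: Apply d again to each 2-form coefficient. The only possible 3-form in R^3 is dx ∧ dy ∧ dz, with coefficient
  ∂(coeff of dy∧dz)/∂x - ∂(coeff of dx∧dz)/∂y + ∂(coeff of dx∧dy)/∂z
  = ∂/∂x (x) - ∂/∂y (0) + ∂/∂z (2*x - z).
Each of these terms simplifies to sums of mixed partials that cancel in pairs. The result is 0 (by equality of mixed partials for smooth functions — Schwarz / Clairaut).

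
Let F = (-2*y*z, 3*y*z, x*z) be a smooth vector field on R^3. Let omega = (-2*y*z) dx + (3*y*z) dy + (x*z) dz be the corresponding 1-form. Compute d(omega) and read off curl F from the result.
d(omega) = (-3*y) dy ∧ dz + (-2*y - z) dz ∧ dx + (2*z) dx ∧ dy; curl F = (-3*y, -2*y - z, 2*z)

d omega = sum_{i<j} (∂f_j/∂x_i - ∂f_i/∂x_j) dx_i ∧ dx_j. Under the identification (dy ∧ dz, dz ∧ dx, dx ∧ dy) ↔ (e_x, e_y, e_z), the coefficients are exactly the components of curl F. Compute:
  ∂R/∂y - ∂Q/∂z = (0) - (3*y) = -3*y
  ∂P/∂z - ∂R/∂x = (-2*y) - (z) = -2*y - z
  ∂Q/∂x - ∂P/∂y = (0) - (-2*z) = 2*z.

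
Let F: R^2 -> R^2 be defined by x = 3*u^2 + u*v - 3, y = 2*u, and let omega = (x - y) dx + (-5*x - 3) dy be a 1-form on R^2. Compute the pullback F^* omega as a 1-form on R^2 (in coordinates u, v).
F^* omega = (18*u^3 + 9*u^2*v - 42*u^2 + u*v^2 - 12*u*v - 18*u - 3*v + 24) du + (u*(3*u^2 + u*v - 2*u - 3)) dv

Using F^*(f dg) = (f ∘ F) d(g ∘ F), substitute each coordinate x_i by F_i(u, v) in f_i, and replace dx_i by d F_i = (∂F_i/∂u) du + (∂F_i/∂v) dv.
  For the x component: f_1(F) = 3*u^2 + u*v - 2*u - 3; d F_1 = (6*u + v) du + (u) dv
  For the y component: f_2(F) = -15*u^2 - 5*u*v + 12; d F_2 = (2) du + (0) dv
Combining and collecting du, dv coefficients:
  coeff of du: 18*u^3 + 9*u^2*v - 42*u^2 + u*v^2 - 12*u*v - 18*u - 3*v + 24
  coeff of dv: u*(3*u^2 + u*v - 2*u - 3)
F^* omega = (18*u^3 + 9*u^2*v - 42*u^2 + u*v^2 - 12*u*v - 18*u - 3*v + 24) du + (u*(3*u^2 + u*v - 2*u - 3)) dv.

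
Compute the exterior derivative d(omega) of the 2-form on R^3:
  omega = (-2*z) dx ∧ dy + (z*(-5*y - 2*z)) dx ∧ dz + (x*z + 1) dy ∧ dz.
d(omega) = (6*z - 2) dx ∧ dy ∧ dz

For a 2-form omega = sum_{i<j} g_{ij} dx_i ∧ dx_j, the exterior derivative is
  d(omega) = sum_{i<j} d(g_{ij}) ∧ dx_i ∧ dx_j = sum_{i<j, k} (∂g_{ij}/∂x_k) dx_k ∧ dx_i ∧ dx_j.
Expand each term, using dx_k ∧ dx_i ∧ dx_j = sgn(permutation) dx_{(a)} ∧ dx_{(b)} ∧ dx_{(c)} with (a < b < c) sorted:
  d(-2*z) includes (∂/∂z)(-2*z) dz = (-2) dz, which multiplied by dx ∧ dy gives (-2) dx ∧ dy ∧ dz
  d(z*(-5*y - 2*z)) includes (∂/∂y)(z*(-5*y - 2*z)) dy = (-5*z) dy, which multiplied by dx ∧ dz gives (5*z) dx ∧ dy ∧ dz
  d(x*z + 1) includes (∂/∂x)(x*z + 1) dx = (z) dx, which multiplied by dy ∧ dz gives (z) dx ∧ dy ∧ dz
Collecting like 3-forms: d(omega) = (6*z - 2) dx ∧ dy ∧ dz.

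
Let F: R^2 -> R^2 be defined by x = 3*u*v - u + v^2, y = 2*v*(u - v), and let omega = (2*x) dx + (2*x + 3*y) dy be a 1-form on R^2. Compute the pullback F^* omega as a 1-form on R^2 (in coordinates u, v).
F^* omega = (42*u*v^2 - 16*u*v + 2*u - 2*v^3 - 2*v^2) du + (42*u^2*v - 10*u^2 - 38*u*v^2 + 4*u*v + 20*v^3) dv

Using F^*(f dg) = (f ∘ F) d(g ∘ F), substitute each coordinate x_i by F_i(u, v) in f_i, and replace dx_i by d F_i = (∂F_i/∂u) du + (∂F_i/∂v) dv.
  For the x component: f_1(F) = 6*u*v - 2*u + 2*v^2; d F_1 = (3*v - 1) du + (3*u + 2*v) dv
  For the y component: f_2(F) = 12*u*v - 2*u - 4*v^2; d F_2 = (2*v) du + (2*u - 4*v) dv
Combining and collecting du, dv coefficients:
  coeff of du: 42*u*v^2 - 16*u*v + 2*u - 2*v^3 - 2*v^2
  coeff of dv: 42*u^2*v - 10*u^2 - 38*u*v^2 + 4*u*v + 20*v^3
F^* omega = (42*u*v^2 - 16*u*v + 2*u - 2*v^3 - 2*v^2) du + (42*u^2*v - 10*u^2 - 38*u*v^2 + 4*u*v + 20*v^3) dv.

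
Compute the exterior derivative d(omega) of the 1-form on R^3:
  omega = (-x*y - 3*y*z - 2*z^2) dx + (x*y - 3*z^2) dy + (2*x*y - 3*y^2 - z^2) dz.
d(omega) = (x + y + 3*z) dx ∧ dy + (5*y + 4*z) dx ∧ dz + (2*x - 6*y + 6*z) dy ∧ dz

For a 1-form omega = sum_i f_i dx_i, the exterior derivative is
  d(omega) = sum_{i < j} (∂f_j/∂x_i - ∂f_i/∂x_j) dx_i ∧ dx_j.
  coefficient of dx ∧ dy: ∂f_2/∂x - ∂f_1/∂y = ∂(x*y - 3*z^2)/∂x - ∂(-x*y - 3*y*z - 2*z^2)/∂y = x + y + 3*z
  coefficient of dx ∧ dz: ∂f_3/∂x - ∂f_1/∂z = ∂(2*x*y - 3*y^2 - z^2)/∂x - ∂(-x*y - 3*y*z - 2*z^2)/∂z = 5*y + 4*z
  coefficient of dy ∧ dz: ∂f_3/∂y - ∂f_2/∂z = ∂(2*x*y - 3*y^2 - z^2)/∂y - ∂(x*y - 3*z^2)/∂z = 2*x - 6*y + 6*z
Assembling: d(omega) = (x + y + 3*z) dx ∧ dy + (5*y + 4*z) dx ∧ dz + (2*x - 6*y + 6*z) dy ∧ dz.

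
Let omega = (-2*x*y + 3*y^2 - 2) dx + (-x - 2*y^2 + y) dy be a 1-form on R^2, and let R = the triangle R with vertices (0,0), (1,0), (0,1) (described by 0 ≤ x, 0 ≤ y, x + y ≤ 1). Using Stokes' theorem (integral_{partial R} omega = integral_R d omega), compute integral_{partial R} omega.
integral_(partial R) omega = -7/6

Stokes: integral_partial_R omega = integral_R d omega with d omega = (∂Q/∂x - ∂P/∂y) dx ∧ dy.
  ∂Q/∂x = -1
  ∂P/∂y = -2*x + 6*y
  integrand = ∂Q/∂x - ∂P/∂y = 2*x - 6*y - 1.
Integrating over R: integral_0^1 integral_0^{1-x} (2*x - 6*y - 1) dy dx = -7/6.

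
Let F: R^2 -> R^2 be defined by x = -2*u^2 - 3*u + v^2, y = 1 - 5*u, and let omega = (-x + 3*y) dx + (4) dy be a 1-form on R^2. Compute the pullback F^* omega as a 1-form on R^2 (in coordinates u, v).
F^* omega = (-8*u^3 + 42*u^2 + 4*u*v^2 + 24*u + 3*v^2 - 29) du + (2*v*(2*u^2 - 12*u - v^2 + 3)) dv

Using F^*(f dg) = (f ∘ F) d(g ∘ F), substitute each coordinate x_i by F_i(u, v) in f_i, and replace dx_i by d F_i = (∂F_i/∂u) du + (∂F_i/∂v) dv.
  For the x component: f_1(F) = 2*u^2 - 12*u - v^2 + 3; d F_1 = (-4*u - 3) du + (2*v) dv
  For the y component: f_2(F) = 4; d F_2 = (-5) du + (0) dv
Combining and collecting du, dv coefficients:
  coeff of du: -8*u^3 + 42*u^2 + 4*u*v^2 + 24*u + 3*v^2 - 29
  coeff of dv: 2*v*(2*u^2 - 12*u - v^2 + 3)
F^* omega = (-8*u^3 + 42*u^2 + 4*u*v^2 + 24*u + 3*v^2 - 29) du + (2*v*(2*u^2 - 12*u - v^2 + 3)) dv.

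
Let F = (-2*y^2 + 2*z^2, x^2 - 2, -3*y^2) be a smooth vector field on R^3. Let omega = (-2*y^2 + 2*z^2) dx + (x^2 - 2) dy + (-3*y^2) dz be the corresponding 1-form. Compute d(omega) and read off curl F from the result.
d(omega) = (-6*y) dy ∧ dz + (4*z) dz ∧ dx + (2*x + 4*y) dx ∧ dy; curl F = (-6*y, 4*z, 2*x + 4*y)

d omega = sum_{i<j} (∂f_j/∂x_i - ∂f_i/∂x_j) dx_i ∧ dx_j. Under the identification (dy ∧ dz, dz ∧ dx, dx ∧ dy) ↔ (e_x, e_y, e_z), the coefficients are exactly the components of curl F. Compute:
  ∂R/∂y - ∂Q/∂z = (-6*y) - (0) = -6*y
  ∂P/∂z - ∂R/∂x = (4*z) - (0) = 4*z
  ∂Q/∂x - ∂P/∂y = (2*x) - (-4*y) = 2*x + 4*y.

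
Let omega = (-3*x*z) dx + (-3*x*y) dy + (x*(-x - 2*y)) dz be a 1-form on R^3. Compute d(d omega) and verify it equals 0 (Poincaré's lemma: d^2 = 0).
d(d omega) = 0

Step 1: d omega = sum_{i<j} (∂f_j/∂x_i - ∂f_i/∂x_j) dx_i ∧ dx_j:
  coeff of dx ∧ dy: -3*y
  coeff of dx ∧ dz: x - 2*y
  coeff of dy ∧ dz: -2*x
Step 2: Apply d again to each 2-form coefficient. The only possible 3-form in R^3 is dx ∧ dy ∧ dz, with coefficient
  ∂(coeff of dy∧dz)/∂x - ∂(coeff of dx∧dz)/∂y + ∂(coeff of dx∧dy)/∂z
  = ∂/∂x (-2*x) - ∂/∂y (x - 2*y) + ∂/∂z (-3*y).
Each of these terms simplifies to sums of mixed partials that cancel in pairs. The result is 0 (by equality of mixed partials for smooth functions — Schwarz / Clairaut).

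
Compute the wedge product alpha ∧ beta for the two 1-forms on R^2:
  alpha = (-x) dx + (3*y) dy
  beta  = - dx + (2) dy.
alpha ∧ beta = (-2*x + 3*y) dx ∧ dy

Distribute the wedge, using dx_i ∧ dx_j = -dx_j ∧ dx_i and dx_i ∧ dx_i = 0. For each pair (i, j) with i < j, the coefficient of dx_i ∧ dx_j in alpha ∧ beta is (alpha_i * beta_j - alpha_j * beta_i). Collecting: alpha ∧ beta = (-2*x + 3*y) dx ∧ dy.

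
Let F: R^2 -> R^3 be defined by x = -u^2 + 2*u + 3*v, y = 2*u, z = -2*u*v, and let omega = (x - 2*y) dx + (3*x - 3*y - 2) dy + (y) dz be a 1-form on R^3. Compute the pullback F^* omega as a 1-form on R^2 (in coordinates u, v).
F^* omega = (2*u^3 - 4*u^2 - 10*u*v - 4*u + 24*v - 4) du + (-7*u^2 - 6*u + 9*v) dv

Using F^*(f dg) = (f ∘ F) d(g ∘ F), substitute each coordinate x_i by F_i(u, v) in f_i, and replace dx_i by d F_i = (∂F_i/∂u) du + (∂F_i/∂v) dv.
  For the x component: f_1(F) = -u^2 - 2*u + 3*v; d F_1 = (2 - 2*u) du + (3) dv
  For the y component: f_2(F) = -3*u^2 + 9*v - 2; d F_2 = (2) du + (0) dv
  For the z component: f_3(F) = 2*u; d F_3 = (-2*v) du + (-2*u) dv
Combining and collecting du, dv coefficients:
  coeff of du: 2*u^3 - 4*u^2 - 10*u*v - 4*u + 24*v - 4
  coeff of dv: -7*u^2 - 6*u + 9*v
F^* omega = (2*u^3 - 4*u^2 - 10*u*v - 4*u + 24*v - 4) du + (-7*u^2 - 6*u + 9*v) dv.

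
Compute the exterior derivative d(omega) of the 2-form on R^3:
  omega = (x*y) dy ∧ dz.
d(omega) = (y) dx ∧ dy ∧ dz

For a 2-form omega = sum_{i<j} g_{ij} dx_i ∧ dx_j, the exterior derivative is
  d(omega) = sum_{i<j} d(g_{ij}) ∧ dx_i ∧ dx_j = sum_{i<j, k} (∂g_{ij}/∂x_k) dx_k ∧ dx_i ∧ dx_j.
Expand each term, using dx_k ∧ dx_i ∧ dx_j = sgn(permutation) dx_{(a)} ∧ dx_{(b)} ∧ dx_{(c)} with (a < b < c) sorted:
  d(x*y) includes (∂/∂x)(x*y) dx = (y) dx, which multiplied by dy ∧ dz gives (y) dx ∧ dy ∧ dz
Collecting like 3-forms: d(omega) = (y) dx ∧ dy ∧ dz.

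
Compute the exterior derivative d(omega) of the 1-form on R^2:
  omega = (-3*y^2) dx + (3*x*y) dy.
d(omega) = (9*y) dx ∧ dy

For a 1-form omega = sum_i f_i dx_i, the exterior derivative is
  d(omega) = sum_{i < j} (∂f_j/∂x_i - ∂f_i/∂x_j) dx_i ∧ dx_j.
  coefficient of dx ∧ dy: ∂f_2/∂x - ∂f_1/∂y = ∂(3*x*y)/∂x - ∂(-3*y^2)/∂y = 9*y
Assembling: d(omega) = (9*y) dx ∧ dy.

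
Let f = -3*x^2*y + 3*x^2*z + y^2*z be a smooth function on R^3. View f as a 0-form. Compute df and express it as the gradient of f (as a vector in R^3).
df = (6*x*(-y + z)) dx + (-3*x^2 + 2*y*z) dy + (3*x^2 + y^2) dz; grad f = (6*x*(-y + z), -3*x^2 + 2*y*z, 3*x^2 + y^2)

For a 0-form f, d f = (∂f/∂x) dx + (∂f/∂y) dy + (∂f/∂z) dz. The components of the vector representation are exactly the entries of grad f in Cartesian coordinates:
  ∂f/∂x = 6*x*(-y + z)
  ∂f/∂y = -3*x^2 + 2*y*z
  ∂f/∂z = 3*x^2 + y^2.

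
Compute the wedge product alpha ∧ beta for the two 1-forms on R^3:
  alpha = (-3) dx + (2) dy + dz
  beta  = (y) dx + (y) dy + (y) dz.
alpha ∧ beta = (-5*y) dx ∧ dy + (-4*y) dx ∧ dz + (y) dy ∧ dz

Distribute the wedge, using dx_i ∧ dx_j = -dx_j ∧ dx_i and dx_i ∧ dx_i = 0. For each pair (i, j) with i < j, the coefficient of dx_i ∧ dx_j in alpha ∧ beta is (alpha_i * beta_j - alpha_j * beta_i). Collecting: alpha ∧ beta = (-5*y) dx ∧ dy + (-4*y) dx ∧ dz + (y) dy ∧ dz.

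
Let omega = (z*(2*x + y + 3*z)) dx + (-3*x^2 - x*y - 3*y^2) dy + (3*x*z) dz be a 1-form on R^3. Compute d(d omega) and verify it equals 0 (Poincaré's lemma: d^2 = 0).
d(d omega) = 0

Step 1: d omega = sum_{i<j} (∂f_j/∂x_i - ∂f_i/∂x_j) dx_i ∧ dx_j:
  coeff of dx ∧ dy: -6*x - y - z
  coeff of dx ∧ dz: -2*x - y - 3*z
  coeff of dy ∧ dz: 0
Step 2: Apply d again to each 2-form coefficient. The only possible 3-form in R^3 is dx ∧ dy ∧ dz, with coefficient
  ∂(coeff of dy∧dz)/∂x - ∂(coeff of dx∧dz)/∂y + ∂(coeff of dx∧dy)/∂z
  = ∂/∂x (0) - ∂/∂y (-2*x - y - 3*z) + ∂/∂z (-6*x - y - z).
Each of these terms simplifies to sums of mixed partials that cancel in pairs. The result is 0 (by equality of mixed partials for smooth functions — Schwarz / Clairaut).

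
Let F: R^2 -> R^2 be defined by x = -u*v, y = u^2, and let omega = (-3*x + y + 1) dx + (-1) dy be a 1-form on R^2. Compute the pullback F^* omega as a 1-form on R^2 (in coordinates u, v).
F^* omega = (-u^2*v - 3*u*v^2 - 2*u - v) du + (u*(-u^2 - 3*u*v - 1)) dv

Using F^*(f dg) = (f ∘ F) d(g ∘ F), substitute each coordinate x_i by F_i(u, v) in f_i, and replace dx_i by d F_i = (∂F_i/∂u) du + (∂F_i/∂v) dv.
  For the x component: f_1(F) = u^2 + 3*u*v + 1; d F_1 = (-v) du + (-u) dv
  For the y component: f_2(F) = -1; d F_2 = (2*u) du + (0) dv
Combining and collecting du, dv coefficients:
  coeff of du: -u^2*v - 3*u*v^2 - 2*u - v
  coeff of dv: u*(-u^2 - 3*u*v - 1)
F^* omega = (-u^2*v - 3*u*v^2 - 2*u - v) du + (u*(-u^2 - 3*u*v - 1)) dv.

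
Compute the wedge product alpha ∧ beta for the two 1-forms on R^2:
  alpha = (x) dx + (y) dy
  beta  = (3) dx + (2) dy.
alpha ∧ beta = (2*x - 3*y) dx ∧ dy

Distribute the wedge, using dx_i ∧ dx_j = -dx_j ∧ dx_i and dx_i ∧ dx_i = 0. For each pair (i, j) with i < j, the coefficient of dx_i ∧ dx_j in alpha ∧ beta is (alpha_i * beta_j - alpha_j * beta_i). Collecting: alpha ∧ beta = (2*x - 3*y) dx ∧ dy.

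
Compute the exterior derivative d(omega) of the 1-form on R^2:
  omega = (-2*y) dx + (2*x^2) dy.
d(omega) = (4*x + 2) dx ∧ dy

For a 1-form omega = sum_i f_i dx_i, the exterior derivative is
  d(omega) = sum_{i < j} (∂f_j/∂x_i - ∂f_i/∂x_j) dx_i ∧ dx_j.
  coefficient of dx ∧ dy: ∂f_2/∂x - ∂f_1/∂y = ∂(2*x^2)/∂x - ∂(-2*y)/∂y = 4*x + 2
Assembling: d(omega) = (4*x + 2) dx ∧ dy.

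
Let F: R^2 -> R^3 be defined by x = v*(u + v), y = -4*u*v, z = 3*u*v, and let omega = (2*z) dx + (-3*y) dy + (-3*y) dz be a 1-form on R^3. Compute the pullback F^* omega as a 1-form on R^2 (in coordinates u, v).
F^* omega = (-6*u*v^2) du + (6*u*v*(-u + 2*v)) dv

Using F^*(f dg) = (f ∘ F) d(g ∘ F), substitute each coordinate x_i by F_i(u, v) in f_i, and replace dx_i by d F_i = (∂F_i/∂u) du + (∂F_i/∂v) dv.
  For the x component: f_1(F) = 6*u*v; d F_1 = (v) du + (u + 2*v) dv
  For the y component: f_2(F) = 12*u*v; d F_2 = (-4*v) du + (-4*u) dv
  For the z component: f_3(F) = 12*u*v; d F_3 = (3*v) du + (3*u) dv
Combining and collecting du, dv coefficients:
  coeff of du: -6*u*v^2
  coeff of dv: 6*u*v*(-u + 2*v)
F^* omega = (-6*u*v^2) du + (6*u*v*(-u + 2*v)) dv.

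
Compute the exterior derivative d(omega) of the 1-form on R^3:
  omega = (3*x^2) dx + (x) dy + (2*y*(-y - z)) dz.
d(omega) = (1) dx ∧ dy + (-4*y - 2*z) dy ∧ dz

For a 1-form omega = sum_i f_i dx_i, the exterior derivative is
  d(omega) = sum_{i < j} (∂f_j/∂x_i - ∂f_i/∂x_j) dx_i ∧ dx_j.
  coefficient of dx ∧ dy: ∂f_2/∂x - ∂f_1/∂y = ∂(x)/∂x - ∂(3*x^2)/∂y = 1
  coefficient of dy ∧ dz: ∂f_3/∂y - ∂f_2/∂z = ∂(2*y*(-y - z))/∂y - ∂(x)/∂z = -4*y - 2*z
Assembling: d(omega) = (1) dx ∧ dy + (-4*y - 2*z) dy ∧ dz.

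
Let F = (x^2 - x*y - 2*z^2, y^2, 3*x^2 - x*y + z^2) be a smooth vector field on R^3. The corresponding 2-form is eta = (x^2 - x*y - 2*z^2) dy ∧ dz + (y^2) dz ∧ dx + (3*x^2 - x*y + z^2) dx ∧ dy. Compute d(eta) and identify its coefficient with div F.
d(eta) = (2*x + y + 2*z) dx ∧ dy ∧ dz; div F = 2*x + y + 2*z

For a 2-form in R^3 of the form above, applying d gives a 3-form with coefficient ∂P/∂x + ∂Q/∂y + ∂R/∂z:
  ∂P/∂x = 2*x - y
  ∂Q/∂y = 2*y
  ∂R/∂z = 2*z
Sum = 2*x + y + 2*z, which is exactly div F.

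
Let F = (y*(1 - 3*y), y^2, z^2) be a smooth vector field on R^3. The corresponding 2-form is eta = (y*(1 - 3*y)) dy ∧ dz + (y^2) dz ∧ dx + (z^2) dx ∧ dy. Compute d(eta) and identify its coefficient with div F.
d(eta) = (2*y + 2*z) dx ∧ dy ∧ dz; div F = 2*y + 2*z

For a 2-form in R^3 of the form above, applying d gives a 3-form with coefficient ∂P/∂x + ∂Q/∂y + ∂R/∂z:
  ∂P/∂x = 0
  ∂Q/∂y = 2*y
  ∂R/∂z = 2*z
Sum = 2*y + 2*z, which is exactly div F.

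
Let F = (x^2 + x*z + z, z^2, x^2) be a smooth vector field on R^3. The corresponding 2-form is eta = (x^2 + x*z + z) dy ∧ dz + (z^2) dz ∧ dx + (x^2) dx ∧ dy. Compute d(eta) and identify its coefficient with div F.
d(eta) = (2*x + z) dx ∧ dy ∧ dz; div F = 2*x + z

For a 2-form in R^3 of the form above, applying d gives a 3-form with coefficient ∂P/∂x + ∂Q/∂y + ∂R/∂z:
  ∂P/∂x = 2*x + z
  ∂Q/∂y = 0
  ∂R/∂z = 0
Sum = 2*x + z, which is exactly div F.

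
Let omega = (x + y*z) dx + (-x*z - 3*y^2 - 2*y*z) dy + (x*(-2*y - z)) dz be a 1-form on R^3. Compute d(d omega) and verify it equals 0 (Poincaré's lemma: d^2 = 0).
d(d omega) = 0

Step 1: d omega = sum_{i<j} (∂f_j/∂x_i - ∂f_i/∂x_j) dx_i ∧ dx_j:
  coeff of dx ∧ dy: -2*z
  coeff of dx ∧ dz: -3*y - z
  coeff of dy ∧ dz: -x + 2*y
Step 2: Apply d again to each 2-form coefficient. The only possible 3-form in R^3 is dx ∧ dy ∧ dz, with coefficient
  ∂(coeff of dy∧dz)/∂x - ∂(coeff of dx∧dz)/∂y + ∂(coeff of dx∧dy)/∂z
  = ∂/∂x (-x + 2*y) - ∂/∂y (-3*y - z) + ∂/∂z (-2*z).
Each of these terms simplifies to sums of mixed partials that cancel in pairs. The result is 0 (by equality of mixed partials for smooth functions — Schwarz / Clairaut).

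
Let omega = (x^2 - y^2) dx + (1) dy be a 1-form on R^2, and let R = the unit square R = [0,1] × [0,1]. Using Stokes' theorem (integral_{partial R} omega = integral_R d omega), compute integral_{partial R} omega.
integral_(partial R) omega = 1

Stokes: integral_partial_R omega = integral_R d omega with d omega = (∂Q/∂x - ∂P/∂y) dx ∧ dy.
  ∂Q/∂x = 0
  ∂P/∂y = -2*y
  integrand = ∂Q/∂x - ∂P/∂y = 2*y.
Integrating over R: integral_0^1 integral_0^1 (2*y) dx dy = 1.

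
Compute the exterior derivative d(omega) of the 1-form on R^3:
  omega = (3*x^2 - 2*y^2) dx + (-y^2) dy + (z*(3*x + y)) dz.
d(omega) = (4*y) dx ∧ dy + (3*z) dx ∧ dz + (z) dy ∧ dz

For a 1-form omega = sum_i f_i dx_i, the exterior derivative is
  d(omega) = sum_{i < j} (∂f_j/∂x_i - ∂f_i/∂x_j) dx_i ∧ dx_j.
  coefficient of dx ∧ dy: ∂f_2/∂x - ∂f_1/∂y = ∂(-y^2)/∂x - ∂(3*x^2 - 2*y^2)/∂y = 4*y
  coefficient of dx ∧ dz: ∂f_3/∂x - ∂f_1/∂z = ∂(z*(3*x + y))/∂x - ∂(3*x^2 - 2*y^2)/∂z = 3*z
  coefficient of dy ∧ dz: ∂f_3/∂y - ∂f_2/∂z = ∂(z*(3*x + y))/∂y - ∂(-y^2)/∂z = z
Assembling: d(omega) = (4*y) dx ∧ dy + (3*z) dx ∧ dz + (z) dy ∧ dz.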